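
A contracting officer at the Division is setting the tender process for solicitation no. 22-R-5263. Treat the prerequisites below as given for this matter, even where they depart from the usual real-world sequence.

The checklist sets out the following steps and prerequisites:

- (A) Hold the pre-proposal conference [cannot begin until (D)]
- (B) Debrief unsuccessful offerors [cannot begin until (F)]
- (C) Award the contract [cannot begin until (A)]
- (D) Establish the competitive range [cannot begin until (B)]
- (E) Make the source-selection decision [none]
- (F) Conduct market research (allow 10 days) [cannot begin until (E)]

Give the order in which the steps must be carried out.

(E) → (F) → (B) → (D) → (A) → (C)

(E) has no prerequisites → (E) first.
(F) needed (E), now all done → (F).
(B) is the only step now ready → (B).
Next only (D) has its prerequisites met → (D).
(A) is the only step now ready → (A).
(C) is the only step now ready → (C).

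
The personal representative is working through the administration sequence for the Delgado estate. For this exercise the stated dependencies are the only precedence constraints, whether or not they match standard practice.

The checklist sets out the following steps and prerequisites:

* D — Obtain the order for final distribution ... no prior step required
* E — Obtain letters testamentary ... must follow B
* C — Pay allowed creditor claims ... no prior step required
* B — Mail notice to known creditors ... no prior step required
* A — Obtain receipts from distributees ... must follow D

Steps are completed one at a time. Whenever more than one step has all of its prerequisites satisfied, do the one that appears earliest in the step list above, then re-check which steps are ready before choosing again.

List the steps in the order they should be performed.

D, C and B have no prerequisites; D is listed earlier, so D is first.
Ready: C, B and A. C is listed earlier → C.
Ready: B and A. B is listed earlier → B.
Now E and A have their prerequisites met. E is listed earlier, so E next.
That leaves A as the only ready step → A.

D, C, B, E, A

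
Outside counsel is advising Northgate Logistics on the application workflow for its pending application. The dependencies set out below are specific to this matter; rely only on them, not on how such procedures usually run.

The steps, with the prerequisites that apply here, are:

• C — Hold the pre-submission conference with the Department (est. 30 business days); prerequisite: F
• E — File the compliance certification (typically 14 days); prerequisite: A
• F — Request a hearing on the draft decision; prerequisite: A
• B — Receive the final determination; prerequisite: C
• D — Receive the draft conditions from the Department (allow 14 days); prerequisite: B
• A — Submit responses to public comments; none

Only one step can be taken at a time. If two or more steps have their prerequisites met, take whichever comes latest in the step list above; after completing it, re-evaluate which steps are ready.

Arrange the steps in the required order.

Only A has no prerequisites, so it is first.
Ready: F and E. F is listed later → F.
C now also ready, so the ready set is {E, C}; E is listed later → E.
C is the only step now ready → C.
That leaves B as the only ready step → B.
Next only D has its prerequisites met → D.

A F E C B D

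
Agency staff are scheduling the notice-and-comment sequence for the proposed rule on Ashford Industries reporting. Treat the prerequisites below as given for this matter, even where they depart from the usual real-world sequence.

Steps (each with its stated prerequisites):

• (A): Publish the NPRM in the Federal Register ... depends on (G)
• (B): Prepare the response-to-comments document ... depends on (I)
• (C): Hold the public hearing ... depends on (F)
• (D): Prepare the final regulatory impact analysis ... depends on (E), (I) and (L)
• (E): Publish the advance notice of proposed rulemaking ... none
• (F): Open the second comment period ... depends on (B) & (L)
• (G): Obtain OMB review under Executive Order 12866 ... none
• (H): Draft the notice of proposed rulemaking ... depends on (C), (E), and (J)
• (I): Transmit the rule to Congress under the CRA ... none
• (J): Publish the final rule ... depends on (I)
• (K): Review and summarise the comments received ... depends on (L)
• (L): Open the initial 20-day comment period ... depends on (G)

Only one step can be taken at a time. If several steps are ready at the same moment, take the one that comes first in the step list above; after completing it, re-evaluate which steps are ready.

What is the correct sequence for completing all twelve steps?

Nothing is required for (E), (G) and (I). (E) is listed earlier → (E) first.
Now (G) and (I) have their prerequisites met. (G) is listed earlier, so (G) next.
(A) and (L) now also ready, so the ready set is {(A), (I), (L)}; (A) is listed earlier → (A).
Ready: (I) and (L). (I) is listed earlier → (I).
Ready: (B), (J) and (L). (B) is listed earlier → (B).
(J) and (L) are both available; (J) is listed earlier → (J).
(L) needed (G), now all done → (L).
Ready: (D), (F) and (K). (D) is listed earlier → (D).
Now (F) and (K) have their prerequisites met. (F) is listed earlier, so (F) next.
Ready: (C) and (K). (C) is listed earlier → (C).
(H) now also ready, so the ready set is {(H), (K)}; (H) is listed earlier → (H).
That leaves (K) as the only ready step → (K).

(E), (G), (A), (I), (B), (J), (L), (D), (F), (C), (H), (K)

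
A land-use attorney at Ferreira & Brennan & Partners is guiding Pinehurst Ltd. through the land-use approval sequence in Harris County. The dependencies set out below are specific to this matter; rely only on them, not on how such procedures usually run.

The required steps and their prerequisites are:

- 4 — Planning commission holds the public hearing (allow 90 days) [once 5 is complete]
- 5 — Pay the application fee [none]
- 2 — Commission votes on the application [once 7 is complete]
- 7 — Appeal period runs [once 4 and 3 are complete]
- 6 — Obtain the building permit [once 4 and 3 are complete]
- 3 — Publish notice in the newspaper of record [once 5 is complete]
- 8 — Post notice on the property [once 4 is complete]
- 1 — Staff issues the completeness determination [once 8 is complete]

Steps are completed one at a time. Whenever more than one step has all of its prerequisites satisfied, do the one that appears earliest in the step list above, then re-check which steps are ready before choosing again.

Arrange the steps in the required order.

5, 4, 3, 7, 2, 6, 8, 1

5 has no prerequisites → 5 first.
Ready: 4 and 3. 4 is listed earlier → 4.
8 now also ready, so the ready set is {3, 8}; 3 is listed earlier → 3.
7, 6 and 8 are all available; 7 is listed earlier → 7.
Ready: 2, 6 and 8. 2 is listed earlier → 2.
Now 6 and 8 have their prerequisites met. 6 is listed earlier, so 6 next.
That leaves 8 as the only ready step → 8.
1 needed 8, now all done → 1.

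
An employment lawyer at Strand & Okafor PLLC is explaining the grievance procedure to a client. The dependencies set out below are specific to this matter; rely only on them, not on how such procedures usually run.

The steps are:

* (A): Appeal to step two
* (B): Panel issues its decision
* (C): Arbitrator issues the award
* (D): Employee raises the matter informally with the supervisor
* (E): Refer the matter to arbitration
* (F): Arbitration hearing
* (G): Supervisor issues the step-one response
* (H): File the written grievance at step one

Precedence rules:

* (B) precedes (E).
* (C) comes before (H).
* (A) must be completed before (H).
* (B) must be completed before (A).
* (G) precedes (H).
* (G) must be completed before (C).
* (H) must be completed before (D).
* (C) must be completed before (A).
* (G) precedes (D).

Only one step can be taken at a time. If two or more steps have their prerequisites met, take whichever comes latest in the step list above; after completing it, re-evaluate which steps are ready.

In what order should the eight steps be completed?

(G), (F) and (B) have no prerequisites; (G) is listed later, so (G) is first.
(C) now also ready, so the ready set is {(F), (C), (B)}; (F) is listed later → (F).
Ready: (C) and (B). (C) is listed later → (C).
That leaves (B) as the only ready step → (B).
(E) and (A) are both available; (E) is listed later → (E).
That leaves (A) as the only ready step → (A).
That leaves (H) as the only ready step → (H).
(D) needed (H) and (G), now all done → (D).

(G) (F) (C) (B) (E) (A) (H) (D)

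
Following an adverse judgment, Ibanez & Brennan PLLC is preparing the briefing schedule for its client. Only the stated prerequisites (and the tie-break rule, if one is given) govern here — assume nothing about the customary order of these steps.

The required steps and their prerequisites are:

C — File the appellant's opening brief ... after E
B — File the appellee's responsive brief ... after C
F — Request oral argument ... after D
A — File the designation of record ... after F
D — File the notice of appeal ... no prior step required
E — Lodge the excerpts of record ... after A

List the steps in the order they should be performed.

D, F, A, E, C, B

D has no prerequisites → D first.
F needed D, now all done → F.
A is the only step now ready → A.
Next only E has its prerequisites met → E.
That leaves C as the only ready step → C.
B needed C, now all done → B.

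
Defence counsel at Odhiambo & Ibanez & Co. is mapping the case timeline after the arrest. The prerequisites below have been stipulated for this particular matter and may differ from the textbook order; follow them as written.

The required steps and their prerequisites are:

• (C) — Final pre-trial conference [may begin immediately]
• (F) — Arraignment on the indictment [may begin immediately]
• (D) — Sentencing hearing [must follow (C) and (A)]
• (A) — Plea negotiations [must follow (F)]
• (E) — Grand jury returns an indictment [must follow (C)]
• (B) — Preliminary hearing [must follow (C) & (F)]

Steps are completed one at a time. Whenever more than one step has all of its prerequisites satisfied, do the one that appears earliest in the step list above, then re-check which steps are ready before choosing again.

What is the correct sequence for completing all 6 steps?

(C) and (F) have no prerequisites; (C) is listed earlier, so (C) is first.
Ready: (F) and (E). (F) is listed earlier → (F).
Ready: (A), (E) and (B). (A) is listed earlier → (A).
Now (D), (E) and (B) have their prerequisites met. (D) is listed earlier, so (D) next.
Now (E) and (B) have their prerequisites met. (E) is listed earlier, so (E) next.
That leaves (B) as the only ready step → (B).

(C) (F) (A) (D) (E) (B)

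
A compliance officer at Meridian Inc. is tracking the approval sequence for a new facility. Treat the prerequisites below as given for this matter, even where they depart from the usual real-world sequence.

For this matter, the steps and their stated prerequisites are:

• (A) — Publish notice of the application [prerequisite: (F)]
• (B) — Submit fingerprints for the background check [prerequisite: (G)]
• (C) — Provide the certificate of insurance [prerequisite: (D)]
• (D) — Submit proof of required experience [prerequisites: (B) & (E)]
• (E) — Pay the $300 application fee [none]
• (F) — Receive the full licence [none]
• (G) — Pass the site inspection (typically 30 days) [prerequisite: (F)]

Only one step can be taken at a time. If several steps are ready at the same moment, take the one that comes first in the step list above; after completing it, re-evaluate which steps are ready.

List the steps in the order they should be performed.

(E), (F), (A), (G), (B), (D), (C)

(E) and (F) have no prerequisites; (E) is listed earlier, so (E) is first.
(F) is the only step now ready → (F).
(A) and (G) are both available; (A) is listed earlier → (A).
Next only (G) has its prerequisites met → (G).
(B) is the only step now ready → (B).
That leaves (D) as the only ready step → (D).
(C) needed (D), now all done → (C).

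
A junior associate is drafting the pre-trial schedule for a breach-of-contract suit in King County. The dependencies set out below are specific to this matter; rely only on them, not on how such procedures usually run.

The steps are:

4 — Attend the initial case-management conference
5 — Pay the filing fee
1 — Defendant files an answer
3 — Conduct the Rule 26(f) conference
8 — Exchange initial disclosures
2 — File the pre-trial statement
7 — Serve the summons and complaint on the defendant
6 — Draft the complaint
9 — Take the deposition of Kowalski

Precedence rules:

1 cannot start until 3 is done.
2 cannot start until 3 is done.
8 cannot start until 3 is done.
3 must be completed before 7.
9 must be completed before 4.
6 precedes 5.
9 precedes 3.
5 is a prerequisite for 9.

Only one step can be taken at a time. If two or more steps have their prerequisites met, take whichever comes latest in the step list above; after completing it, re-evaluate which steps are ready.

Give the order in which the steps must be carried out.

6 → 5 → 9 → 3 → 7 → 2 → 8 → 1 → 4

6 is the only step with nothing outstanding, so it goes first.
That leaves 5 as the only ready step → 5.
9 needed 5, now all done → 9.
3 and 4 are both available; 3 is listed later → 3.
7, 2, 8 and 1 now also ready, so the ready set is {7, 2, 8, 1, 4}; 7 is listed later → 7.
2, 8, 1 and 4 are all available; 2 is listed later → 2.
Now 8, 1 and 4 have their prerequisites met. 8 is listed later, so 8 next.
Ready: 1 and 4. 1 is listed later → 1.
Next only 4 has its prerequisites met → 4.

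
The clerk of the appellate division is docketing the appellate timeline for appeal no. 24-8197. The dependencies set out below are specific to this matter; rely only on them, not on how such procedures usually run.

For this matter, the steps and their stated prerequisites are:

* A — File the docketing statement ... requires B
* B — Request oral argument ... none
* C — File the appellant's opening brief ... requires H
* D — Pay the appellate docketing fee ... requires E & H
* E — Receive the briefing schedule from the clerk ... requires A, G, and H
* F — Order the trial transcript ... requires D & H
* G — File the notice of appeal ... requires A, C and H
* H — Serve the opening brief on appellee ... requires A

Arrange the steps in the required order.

B, A, H, C, G, E, D, F

B has no prerequisites → B first.
A needed B, now all done → A.
That leaves H as the only ready step → H.
C is the only step now ready → C.
G needed A, C and H, now all done → G.
That leaves E as the only ready step → E.
That leaves D as the only ready step → D.
That leaves F as the only ready step → F.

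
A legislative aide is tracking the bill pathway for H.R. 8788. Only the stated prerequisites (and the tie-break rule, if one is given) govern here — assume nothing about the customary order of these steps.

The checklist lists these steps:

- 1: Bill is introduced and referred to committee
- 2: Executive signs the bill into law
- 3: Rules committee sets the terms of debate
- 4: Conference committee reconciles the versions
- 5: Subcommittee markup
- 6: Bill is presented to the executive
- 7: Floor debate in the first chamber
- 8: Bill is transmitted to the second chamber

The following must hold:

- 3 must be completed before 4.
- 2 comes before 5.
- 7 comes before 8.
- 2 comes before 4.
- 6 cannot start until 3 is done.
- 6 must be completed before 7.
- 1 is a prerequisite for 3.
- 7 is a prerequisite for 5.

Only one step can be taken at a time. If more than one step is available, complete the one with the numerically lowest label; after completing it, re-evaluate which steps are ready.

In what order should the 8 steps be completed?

1 and 2 have no prerequisites; 1 has the earlier label, so 1 is first.
Ready: 2 and 3. 2 has the earlier label → 2.
3 needed 1, now all done → 3.
Now 4 and 6 have their prerequisites met. 4 has the earlier label, so 4 next.
Next only 6 has its prerequisites met → 6.
7 needed 6, now all done → 7.
Now 5 and 8 have their prerequisites met. 5 has the earlier label, so 5 next.
8 is the only step now ready → 8.

1 2 3 4 6 7 5 8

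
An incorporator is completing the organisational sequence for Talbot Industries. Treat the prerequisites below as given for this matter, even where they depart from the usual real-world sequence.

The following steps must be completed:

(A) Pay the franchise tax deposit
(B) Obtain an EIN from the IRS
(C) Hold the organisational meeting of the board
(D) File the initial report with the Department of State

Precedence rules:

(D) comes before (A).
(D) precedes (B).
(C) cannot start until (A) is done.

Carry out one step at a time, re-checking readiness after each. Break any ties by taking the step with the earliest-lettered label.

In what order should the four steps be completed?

(D) (A) (B) (C)

Only (D) has no prerequisites, so it is first.
Now (A) and (B) have their prerequisites met. (A) has the earlier label, so (A) next.
(C) now also ready, so the ready set is {(B), (C)}; (B) has the earlier label → (B).
(C) needed (A), now all done → (C).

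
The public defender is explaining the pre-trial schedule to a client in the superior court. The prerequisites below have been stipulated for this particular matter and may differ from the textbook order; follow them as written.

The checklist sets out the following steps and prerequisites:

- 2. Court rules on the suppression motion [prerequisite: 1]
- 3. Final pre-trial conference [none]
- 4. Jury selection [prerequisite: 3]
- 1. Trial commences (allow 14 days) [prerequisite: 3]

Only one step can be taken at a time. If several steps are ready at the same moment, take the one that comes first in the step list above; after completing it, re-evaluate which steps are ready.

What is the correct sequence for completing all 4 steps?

3, 4, 1, 2

Only 3 has no prerequisites, so it is first.
Now 4 and 1 have their prerequisites met. 4 is listed earlier, so 4 next.
1 is the only step now ready → 1.
2 needed 1, now all done → 2.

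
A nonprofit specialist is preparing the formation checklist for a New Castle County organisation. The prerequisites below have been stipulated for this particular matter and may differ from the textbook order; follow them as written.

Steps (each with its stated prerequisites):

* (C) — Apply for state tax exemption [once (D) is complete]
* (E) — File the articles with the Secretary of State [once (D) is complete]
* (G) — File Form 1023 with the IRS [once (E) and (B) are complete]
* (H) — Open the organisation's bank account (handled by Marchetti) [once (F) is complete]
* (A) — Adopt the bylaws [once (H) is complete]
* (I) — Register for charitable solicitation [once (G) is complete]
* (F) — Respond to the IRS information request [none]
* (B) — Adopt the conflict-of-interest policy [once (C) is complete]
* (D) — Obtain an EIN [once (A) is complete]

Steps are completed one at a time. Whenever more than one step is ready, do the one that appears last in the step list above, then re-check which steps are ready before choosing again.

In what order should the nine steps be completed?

(F) (H) (A) (D) (E) (C) (B) (G) (I)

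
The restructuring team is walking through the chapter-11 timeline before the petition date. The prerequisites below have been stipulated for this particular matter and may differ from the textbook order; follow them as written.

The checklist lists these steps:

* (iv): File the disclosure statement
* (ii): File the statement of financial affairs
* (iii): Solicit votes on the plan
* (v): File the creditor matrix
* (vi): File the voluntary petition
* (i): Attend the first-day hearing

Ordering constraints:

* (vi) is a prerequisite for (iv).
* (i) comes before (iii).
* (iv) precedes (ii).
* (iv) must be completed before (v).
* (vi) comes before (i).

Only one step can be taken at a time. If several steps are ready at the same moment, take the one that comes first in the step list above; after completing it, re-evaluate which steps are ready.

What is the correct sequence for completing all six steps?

(vi), (iv), (ii), (v), (i), (iii)

(vi) has no prerequisites → (vi) first.
(iv) and (i) are both available; (iv) is listed earlier → (iv).
(ii) and (v) now also ready, so the ready set is {(ii), (v), (i)}; (ii) is listed earlier → (ii).
(v) and (i) are both available; (v) is listed earlier → (v).
Next only (i) has its prerequisites met → (i).
(iii) needed (i), now all done → (iii).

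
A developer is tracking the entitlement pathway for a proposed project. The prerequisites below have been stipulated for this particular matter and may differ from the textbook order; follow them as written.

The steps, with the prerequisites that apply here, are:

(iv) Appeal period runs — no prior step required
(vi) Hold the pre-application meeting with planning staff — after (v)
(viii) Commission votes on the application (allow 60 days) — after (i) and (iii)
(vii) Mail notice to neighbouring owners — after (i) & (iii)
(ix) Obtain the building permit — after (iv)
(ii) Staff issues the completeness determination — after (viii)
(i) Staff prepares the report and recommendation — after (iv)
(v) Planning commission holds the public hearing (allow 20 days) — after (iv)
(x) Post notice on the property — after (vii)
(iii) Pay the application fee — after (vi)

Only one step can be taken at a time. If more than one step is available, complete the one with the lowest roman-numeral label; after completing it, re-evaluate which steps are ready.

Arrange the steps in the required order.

Only (iv) has no prerequisites, so it is first.
(i), (v) and (ix) are all available; (i) has the earlier label → (i).
(v) and (ix) are both available; (v) has the earlier label → (v).
Now (vi) and (ix) have their prerequisites met. (vi) has the earlier label, so (vi) next.
Ready: (iii) and (ix). (iii) has the earlier label → (iii).
(vii), (viii) and (ix) are all available; (vii) has the earlier label → (vii).
(x) now also ready, so the ready set is {(viii), (ix), (x)}; (viii) has the earlier label → (viii).
Now (ii), (ix) and (x) have their prerequisites met. (ii) has the earlier label, so (ii) next.
Now (ix) and (x) have their prerequisites met. (ix) has the earlier label, so (ix) next.
That leaves (x) as the only ready step → (x).

(iv) → (i) → (v) → (vi) → (iii) → (vii) → (viii) → (ii) → (ix) → (x)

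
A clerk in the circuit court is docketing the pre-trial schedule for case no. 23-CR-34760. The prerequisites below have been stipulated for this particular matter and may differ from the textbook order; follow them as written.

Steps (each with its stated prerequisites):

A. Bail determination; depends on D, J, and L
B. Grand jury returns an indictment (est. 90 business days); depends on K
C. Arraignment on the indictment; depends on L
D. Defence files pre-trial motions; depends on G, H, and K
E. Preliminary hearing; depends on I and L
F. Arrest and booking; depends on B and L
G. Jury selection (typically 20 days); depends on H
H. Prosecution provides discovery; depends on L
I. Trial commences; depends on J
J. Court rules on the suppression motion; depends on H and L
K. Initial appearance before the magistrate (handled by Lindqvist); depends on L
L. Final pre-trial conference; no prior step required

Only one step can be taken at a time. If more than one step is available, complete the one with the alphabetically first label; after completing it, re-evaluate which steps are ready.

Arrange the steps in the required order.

L is the only step with nothing outstanding, so it goes first.
Now C, H and K have their prerequisites met. C has the earlier label, so C next.
Now H and K have their prerequisites met. H has the earlier label, so H next.
Ready: G, J and K. G has the earlier label → G.
Ready: J and K. J has the earlier label → J.
Now I and K have their prerequisites met. I has the earlier label, so I next.
E and K are both available; E has the earlier label → E.
That leaves K as the only ready step → K.
B and D are both available; B has the earlier label → B.
F now also ready, so the ready set is {D, F}; D has the earlier label → D.
A and F are both available; A has the earlier label → A.
F is the only step now ready → F.

L, C, H, G, J, I, E, K, B, D, A, F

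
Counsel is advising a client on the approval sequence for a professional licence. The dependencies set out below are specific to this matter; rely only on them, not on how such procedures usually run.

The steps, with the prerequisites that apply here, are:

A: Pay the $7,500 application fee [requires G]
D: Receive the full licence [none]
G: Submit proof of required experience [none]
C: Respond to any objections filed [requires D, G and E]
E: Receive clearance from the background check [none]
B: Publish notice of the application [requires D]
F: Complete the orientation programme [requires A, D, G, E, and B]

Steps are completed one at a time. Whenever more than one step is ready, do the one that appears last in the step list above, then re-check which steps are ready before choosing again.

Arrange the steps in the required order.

E, G and D have no prerequisites; E is listed later, so E is first.
Ready: G and D. G is listed later → G.
Ready: D and A. D is listed later → D.
Ready: B, C and A. B is listed later → B.
C and A are both available; C is listed later → C.
That leaves A as the only ready step → A.
F needed B, E, G, D and A, now all done → F.

E, G, D, B, C, A, F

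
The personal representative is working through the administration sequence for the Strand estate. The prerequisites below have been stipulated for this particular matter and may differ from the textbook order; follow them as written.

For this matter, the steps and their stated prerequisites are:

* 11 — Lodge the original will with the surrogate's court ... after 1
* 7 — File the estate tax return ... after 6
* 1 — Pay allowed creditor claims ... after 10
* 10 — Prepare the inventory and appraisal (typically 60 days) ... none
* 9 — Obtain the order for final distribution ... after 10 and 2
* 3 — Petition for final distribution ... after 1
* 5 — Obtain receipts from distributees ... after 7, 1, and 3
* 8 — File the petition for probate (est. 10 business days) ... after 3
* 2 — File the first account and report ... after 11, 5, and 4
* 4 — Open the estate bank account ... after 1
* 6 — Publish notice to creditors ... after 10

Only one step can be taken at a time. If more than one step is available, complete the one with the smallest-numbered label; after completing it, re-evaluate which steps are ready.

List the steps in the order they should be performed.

10, 1, 3, 4, 6, 7, 5, 8, 11, 2, 9

10 is the only step with nothing outstanding, so it goes first.
Now 1 and 6 have their prerequisites met. 1 has the earlier label, so 1 next.
Ready: 3, 4, 6 and 11. 3 has the earlier label → 3.
8 now also ready, so the ready set is {4, 6, 8, 11}; 4 has the earlier label → 4.
6, 8 and 11 are all available; 6 has the earlier label → 6.
7 now also ready, so the ready set is {7, 8, 11}; 7 has the earlier label → 7.
5, 8 and 11 are all available; 5 has the earlier label → 5.
Now 8 and 11 have their prerequisites met. 8 has the earlier label, so 8 next.
11 needed 1, now all done → 11.
That leaves 2 as the only ready step → 2.
9 needed 2 and 10, now all done → 9.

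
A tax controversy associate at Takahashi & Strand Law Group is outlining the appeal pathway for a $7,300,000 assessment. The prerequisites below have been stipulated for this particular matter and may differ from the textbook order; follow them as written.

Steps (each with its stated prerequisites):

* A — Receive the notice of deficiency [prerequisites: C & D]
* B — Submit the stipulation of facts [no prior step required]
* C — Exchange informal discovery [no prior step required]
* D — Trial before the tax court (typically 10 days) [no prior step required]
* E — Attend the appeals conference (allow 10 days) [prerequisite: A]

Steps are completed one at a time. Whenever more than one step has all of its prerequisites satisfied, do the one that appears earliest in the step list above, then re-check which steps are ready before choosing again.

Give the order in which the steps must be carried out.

B, C, D, A, E

Nothing is required for B, C and D. B is listed earlier → B first.
Ready: C and D. C is listed earlier → C.
D is the only step now ready → D.
Next only A has its prerequisites met → A.
Next only E has its prerequisites met → E.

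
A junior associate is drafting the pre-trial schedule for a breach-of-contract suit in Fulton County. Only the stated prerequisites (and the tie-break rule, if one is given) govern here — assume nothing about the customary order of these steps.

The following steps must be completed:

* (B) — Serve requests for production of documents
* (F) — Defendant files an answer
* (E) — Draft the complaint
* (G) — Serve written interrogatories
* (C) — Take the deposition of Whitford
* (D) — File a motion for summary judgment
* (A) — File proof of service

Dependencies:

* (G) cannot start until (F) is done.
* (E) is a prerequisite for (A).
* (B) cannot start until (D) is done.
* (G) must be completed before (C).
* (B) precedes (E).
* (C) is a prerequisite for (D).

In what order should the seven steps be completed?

(F) → (G) → (C) → (D) → (B) → (E) → (A)

(F) is the only step with nothing outstanding, so it goes first.
(G) needed (F), now all done → (G).
(C) needed (G), now all done → (C).
That leaves (D) as the only ready step → (D).
(B) needed (D), now all done → (B).
That leaves (E) as the only ready step → (E).
Next only (A) has its prerequisites met → (A).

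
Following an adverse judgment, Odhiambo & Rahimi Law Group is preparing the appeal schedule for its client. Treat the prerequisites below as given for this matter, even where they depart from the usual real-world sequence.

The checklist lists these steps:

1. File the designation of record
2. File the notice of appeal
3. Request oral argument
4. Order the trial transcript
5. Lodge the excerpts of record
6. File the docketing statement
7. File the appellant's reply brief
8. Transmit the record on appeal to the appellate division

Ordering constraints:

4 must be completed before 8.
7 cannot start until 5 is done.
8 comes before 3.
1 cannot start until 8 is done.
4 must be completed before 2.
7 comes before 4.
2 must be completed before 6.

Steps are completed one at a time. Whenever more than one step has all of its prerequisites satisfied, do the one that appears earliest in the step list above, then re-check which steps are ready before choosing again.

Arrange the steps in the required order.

5, 7, 4, 2, 6, 8, 1, 3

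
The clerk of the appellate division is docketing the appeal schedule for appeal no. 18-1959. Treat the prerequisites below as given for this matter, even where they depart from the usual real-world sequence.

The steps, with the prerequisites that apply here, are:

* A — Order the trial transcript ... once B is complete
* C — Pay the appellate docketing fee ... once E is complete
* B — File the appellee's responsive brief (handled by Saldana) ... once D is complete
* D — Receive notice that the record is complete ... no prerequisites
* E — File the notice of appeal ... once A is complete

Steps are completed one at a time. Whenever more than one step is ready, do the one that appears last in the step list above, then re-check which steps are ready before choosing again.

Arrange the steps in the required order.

D, B, A, E, C

Only D has no prerequisites, so it is first.
That leaves B as the only ready step → B.
That leaves A as the only ready step → A.
That leaves E as the only ready step → E.
That leaves C as the only ready step → C.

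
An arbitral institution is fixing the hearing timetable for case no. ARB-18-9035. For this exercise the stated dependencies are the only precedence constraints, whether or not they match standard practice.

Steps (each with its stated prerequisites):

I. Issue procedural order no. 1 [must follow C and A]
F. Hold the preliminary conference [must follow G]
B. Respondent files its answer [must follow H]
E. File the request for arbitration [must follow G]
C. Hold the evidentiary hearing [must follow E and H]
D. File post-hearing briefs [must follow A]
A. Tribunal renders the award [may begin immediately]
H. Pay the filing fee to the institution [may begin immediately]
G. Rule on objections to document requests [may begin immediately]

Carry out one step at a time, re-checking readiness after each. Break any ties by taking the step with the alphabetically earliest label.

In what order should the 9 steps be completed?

Nothing is required for A, G and H. A has the earlier label → A first.
D now also ready, so the ready set is {D, G, H}; D has the earlier label → D.
G and H are both available; G has the earlier label → G.
Ready: E, F and H. E has the earlier label → E.
Now F and H have their prerequisites met. F has the earlier label, so F next.
That leaves H as the only ready step → H.
B and C are both available; B has the earlier label → B.
C needed E and H, now all done → C.
That leaves I as the only ready step → I.

A, D, G, E, F, H, B, C, I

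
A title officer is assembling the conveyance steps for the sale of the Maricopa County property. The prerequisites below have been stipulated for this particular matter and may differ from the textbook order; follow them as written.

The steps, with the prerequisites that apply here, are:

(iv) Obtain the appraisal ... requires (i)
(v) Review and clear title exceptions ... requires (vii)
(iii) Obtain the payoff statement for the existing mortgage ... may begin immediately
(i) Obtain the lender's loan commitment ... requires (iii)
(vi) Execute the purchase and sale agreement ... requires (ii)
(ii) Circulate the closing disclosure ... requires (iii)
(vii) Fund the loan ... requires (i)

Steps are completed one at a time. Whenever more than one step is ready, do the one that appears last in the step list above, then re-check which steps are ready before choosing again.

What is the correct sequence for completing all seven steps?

(iii), (ii), (vi), (i), (vii), (v), (iv)

(iii) is the only step with nothing outstanding, so it goes first.
Ready: (ii) and (i). (ii) is listed later → (ii).
(vi) and (i) are both available; (vi) is listed later → (vi).
(i) needed (iii), now all done → (i).
Now (vii) and (iv) have their prerequisites met. (vii) is listed later, so (vii) next.
(v) now also ready, so the ready set is {(v), (iv)}; (v) is listed later → (v).
Next only (iv) has its prerequisites met → (iv).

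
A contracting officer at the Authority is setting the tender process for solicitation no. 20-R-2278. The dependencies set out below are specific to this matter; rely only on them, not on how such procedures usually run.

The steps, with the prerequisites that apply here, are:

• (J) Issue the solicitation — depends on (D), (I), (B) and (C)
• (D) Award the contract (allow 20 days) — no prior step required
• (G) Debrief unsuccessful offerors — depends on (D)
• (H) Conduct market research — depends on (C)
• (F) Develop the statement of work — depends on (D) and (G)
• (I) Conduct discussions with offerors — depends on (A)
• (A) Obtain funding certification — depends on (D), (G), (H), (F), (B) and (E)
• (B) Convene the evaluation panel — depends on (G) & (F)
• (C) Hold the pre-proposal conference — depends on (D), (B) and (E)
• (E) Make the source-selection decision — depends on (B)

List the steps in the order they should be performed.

(D), (G), (F), (B), (E), (C), (H), (A), (I), (J)

Only (D) has no prerequisites, so it is first.
(G) needed (D), now all done → (G).
(F) needed (D) and (G), now all done → (F).
(B) needed (G) and (F), now all done → (B).
(E) is the only step now ready → (E).
(C) is the only step now ready → (C).
(H) needed (C), now all done → (H).
(A) needed (D), (G), (H), (F), (B) and (E), now all done → (A).
That leaves (I) as the only ready step → (I).
(J) needed (D), (I), (B) and (C), now all done → (J).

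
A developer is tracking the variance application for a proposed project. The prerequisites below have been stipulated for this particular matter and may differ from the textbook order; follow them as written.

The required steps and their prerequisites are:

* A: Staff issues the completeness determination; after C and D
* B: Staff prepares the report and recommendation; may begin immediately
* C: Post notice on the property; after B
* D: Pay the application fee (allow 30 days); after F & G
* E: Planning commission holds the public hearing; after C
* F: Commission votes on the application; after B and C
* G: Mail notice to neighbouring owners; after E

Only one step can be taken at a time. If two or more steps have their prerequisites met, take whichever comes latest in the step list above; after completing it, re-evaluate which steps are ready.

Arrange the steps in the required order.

B, C, F, E, G, D, A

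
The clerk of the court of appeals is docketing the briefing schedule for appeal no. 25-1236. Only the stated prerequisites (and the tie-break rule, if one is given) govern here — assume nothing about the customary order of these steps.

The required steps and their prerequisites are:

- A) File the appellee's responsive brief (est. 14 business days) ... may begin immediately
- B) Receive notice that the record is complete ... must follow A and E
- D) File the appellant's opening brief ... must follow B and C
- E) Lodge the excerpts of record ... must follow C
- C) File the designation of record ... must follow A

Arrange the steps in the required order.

A has no prerequisites → A first.
Next only C has its prerequisites met → C.
That leaves E as the only ready step → E.
B needed A and E, now all done → B.
D is the only step now ready → D.

A, C, E, B, D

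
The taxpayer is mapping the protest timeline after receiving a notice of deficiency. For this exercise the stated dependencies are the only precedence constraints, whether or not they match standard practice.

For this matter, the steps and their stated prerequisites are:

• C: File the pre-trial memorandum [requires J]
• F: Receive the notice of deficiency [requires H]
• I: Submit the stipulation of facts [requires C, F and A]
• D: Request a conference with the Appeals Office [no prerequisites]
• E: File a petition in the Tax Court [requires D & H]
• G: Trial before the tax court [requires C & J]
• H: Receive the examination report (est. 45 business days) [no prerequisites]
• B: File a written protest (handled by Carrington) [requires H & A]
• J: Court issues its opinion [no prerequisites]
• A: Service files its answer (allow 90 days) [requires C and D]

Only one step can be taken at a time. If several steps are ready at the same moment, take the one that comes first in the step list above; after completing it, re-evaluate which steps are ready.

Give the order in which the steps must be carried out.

D, H, F, E, J, C, G, A, I, B

D, H and J have no prerequisites; D is listed earlier, so D is first.
Ready: H and J. H is listed earlier → H.
F, E and J are all available; F is listed earlier → F.
E and J are both available; E is listed earlier → E.
Next only J has its prerequisites met → J.
That leaves C as the only ready step → C.
Now G and A have their prerequisites met. G is listed earlier, so G next.
Next only A has its prerequisites met → A.
Ready: I and B. I is listed earlier → I.
That leaves B as the only ready step → B.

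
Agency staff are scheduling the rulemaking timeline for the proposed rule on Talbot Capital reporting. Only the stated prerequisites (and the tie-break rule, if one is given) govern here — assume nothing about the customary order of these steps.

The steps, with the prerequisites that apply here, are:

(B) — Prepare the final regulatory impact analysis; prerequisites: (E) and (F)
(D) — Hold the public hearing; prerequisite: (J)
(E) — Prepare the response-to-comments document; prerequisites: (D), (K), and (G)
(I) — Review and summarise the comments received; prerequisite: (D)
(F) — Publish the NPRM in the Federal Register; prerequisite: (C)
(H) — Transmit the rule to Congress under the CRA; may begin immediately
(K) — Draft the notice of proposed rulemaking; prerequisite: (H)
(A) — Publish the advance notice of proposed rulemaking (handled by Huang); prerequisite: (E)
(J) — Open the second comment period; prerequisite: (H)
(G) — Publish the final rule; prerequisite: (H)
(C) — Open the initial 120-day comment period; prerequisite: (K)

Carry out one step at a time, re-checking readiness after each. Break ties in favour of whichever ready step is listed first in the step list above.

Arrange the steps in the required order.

(H), (K), (J), (D), (I), (G), (E), (A), (C), (F), (B)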